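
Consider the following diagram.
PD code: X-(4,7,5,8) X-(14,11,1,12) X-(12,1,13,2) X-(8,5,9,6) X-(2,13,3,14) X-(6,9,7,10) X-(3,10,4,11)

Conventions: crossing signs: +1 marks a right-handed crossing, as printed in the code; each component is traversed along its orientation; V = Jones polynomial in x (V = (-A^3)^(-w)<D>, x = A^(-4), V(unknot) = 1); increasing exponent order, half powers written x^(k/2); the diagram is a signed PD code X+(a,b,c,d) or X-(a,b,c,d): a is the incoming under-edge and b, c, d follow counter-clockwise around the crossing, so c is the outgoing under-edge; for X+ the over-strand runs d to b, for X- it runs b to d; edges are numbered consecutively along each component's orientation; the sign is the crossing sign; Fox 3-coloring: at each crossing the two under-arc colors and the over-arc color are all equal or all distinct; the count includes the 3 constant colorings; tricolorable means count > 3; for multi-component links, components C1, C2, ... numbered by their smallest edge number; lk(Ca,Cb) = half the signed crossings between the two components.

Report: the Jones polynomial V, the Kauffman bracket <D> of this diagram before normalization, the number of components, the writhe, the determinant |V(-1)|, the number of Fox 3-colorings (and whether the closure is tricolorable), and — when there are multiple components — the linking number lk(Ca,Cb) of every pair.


V = x^-8 - 2x^-7 + x^-6 - 2x^-5 + 2x^-4 + x^-2
<D> = -A^-13 - 2A^-5 + 2A^-1 - A^3 + 2A^7 - A^11 (w = -7)
1 component over 7 crossings, w = -7
27 Fox colorings among 3^7, |V(-1)| = 9: tricolorable
why: V spans 6 powers of x: at least 6 crossings in any diagram


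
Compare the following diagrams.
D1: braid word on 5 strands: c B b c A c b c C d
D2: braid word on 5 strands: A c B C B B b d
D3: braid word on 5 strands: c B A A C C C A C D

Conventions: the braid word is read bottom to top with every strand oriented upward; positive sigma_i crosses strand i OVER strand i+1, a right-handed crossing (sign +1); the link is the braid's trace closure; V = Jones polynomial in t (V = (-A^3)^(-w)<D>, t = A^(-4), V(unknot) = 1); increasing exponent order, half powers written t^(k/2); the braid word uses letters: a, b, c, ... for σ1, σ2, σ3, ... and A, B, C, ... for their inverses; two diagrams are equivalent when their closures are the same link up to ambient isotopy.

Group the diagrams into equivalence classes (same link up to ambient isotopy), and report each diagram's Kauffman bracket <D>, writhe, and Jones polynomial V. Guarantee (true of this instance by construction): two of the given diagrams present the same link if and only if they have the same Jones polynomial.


grouping into links: {D1} | {D2} | {D3}
V(D1) = t + t^3 - t^4  (w +4, c 10, <D> = -A^-4 + 1 + A^8)
V(D2) = 1  (w -2, c 8, <D> = A^-6)
V(D3) = t^-8 - 2t^-7 + t^-6 - 2t^-5 + 2t^-4 + t^-2  [10 crossings, <D> = A^-16 + 2A^-8 - 2A^-4 + 1 - 2A^4 + A^8, w = -8]
why: 3 classes among 3 diagrams; unequal V(t) rules out equality


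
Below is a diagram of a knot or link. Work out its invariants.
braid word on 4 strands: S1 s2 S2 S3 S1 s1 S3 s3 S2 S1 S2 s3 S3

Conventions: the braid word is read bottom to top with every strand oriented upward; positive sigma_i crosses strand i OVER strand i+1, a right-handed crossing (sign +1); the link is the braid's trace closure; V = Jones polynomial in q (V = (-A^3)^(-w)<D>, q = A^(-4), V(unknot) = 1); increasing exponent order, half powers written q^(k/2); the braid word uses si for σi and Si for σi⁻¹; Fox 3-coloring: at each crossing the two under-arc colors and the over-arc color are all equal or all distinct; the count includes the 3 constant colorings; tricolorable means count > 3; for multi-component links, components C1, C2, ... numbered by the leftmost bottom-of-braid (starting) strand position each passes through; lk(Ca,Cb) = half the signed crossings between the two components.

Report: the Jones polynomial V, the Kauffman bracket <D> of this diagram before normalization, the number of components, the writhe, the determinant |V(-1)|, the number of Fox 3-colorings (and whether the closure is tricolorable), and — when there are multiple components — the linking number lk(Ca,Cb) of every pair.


Jones polynomial: V(q) = -q^-4 + q^-3 + q^-1
<D> = -A^-11 - A^-3 + A; writhe -5
components 1, writhe -5 (13 crossings)
3-colorings: 9 of 3^13, det 3 — tricolorable
note: free reduction leaves σ1⁻¹ σ3⁻¹ σ2⁻¹ σ1⁻¹ σ2⁻¹ of the original 13 letters


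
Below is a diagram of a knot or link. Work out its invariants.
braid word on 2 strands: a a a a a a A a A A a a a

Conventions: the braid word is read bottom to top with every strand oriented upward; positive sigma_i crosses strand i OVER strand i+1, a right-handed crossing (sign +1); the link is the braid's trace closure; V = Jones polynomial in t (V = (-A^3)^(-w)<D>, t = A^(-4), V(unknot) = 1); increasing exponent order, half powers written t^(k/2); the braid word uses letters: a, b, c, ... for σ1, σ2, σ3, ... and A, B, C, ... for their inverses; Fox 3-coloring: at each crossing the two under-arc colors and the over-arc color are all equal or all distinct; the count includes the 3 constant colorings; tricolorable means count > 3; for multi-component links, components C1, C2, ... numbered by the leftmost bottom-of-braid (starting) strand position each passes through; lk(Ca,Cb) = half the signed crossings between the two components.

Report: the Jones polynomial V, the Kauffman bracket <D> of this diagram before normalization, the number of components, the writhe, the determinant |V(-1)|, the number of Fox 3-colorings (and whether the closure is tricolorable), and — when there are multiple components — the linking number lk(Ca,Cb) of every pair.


V(t) = t^3 + t^5 - t^6 + t^7 - t^8 + t^9 - t^10
bracket: A^-19 - A^-15 + A^-11 - A^-7 + A^-3 - A - A^9, w = +7
1 component, writhe +7, over 13 crossings
det 7, colorings 3 of 3^13 — not tricolorable
observation: V spans 7 powers of t: at least 7 crossings in any diagram


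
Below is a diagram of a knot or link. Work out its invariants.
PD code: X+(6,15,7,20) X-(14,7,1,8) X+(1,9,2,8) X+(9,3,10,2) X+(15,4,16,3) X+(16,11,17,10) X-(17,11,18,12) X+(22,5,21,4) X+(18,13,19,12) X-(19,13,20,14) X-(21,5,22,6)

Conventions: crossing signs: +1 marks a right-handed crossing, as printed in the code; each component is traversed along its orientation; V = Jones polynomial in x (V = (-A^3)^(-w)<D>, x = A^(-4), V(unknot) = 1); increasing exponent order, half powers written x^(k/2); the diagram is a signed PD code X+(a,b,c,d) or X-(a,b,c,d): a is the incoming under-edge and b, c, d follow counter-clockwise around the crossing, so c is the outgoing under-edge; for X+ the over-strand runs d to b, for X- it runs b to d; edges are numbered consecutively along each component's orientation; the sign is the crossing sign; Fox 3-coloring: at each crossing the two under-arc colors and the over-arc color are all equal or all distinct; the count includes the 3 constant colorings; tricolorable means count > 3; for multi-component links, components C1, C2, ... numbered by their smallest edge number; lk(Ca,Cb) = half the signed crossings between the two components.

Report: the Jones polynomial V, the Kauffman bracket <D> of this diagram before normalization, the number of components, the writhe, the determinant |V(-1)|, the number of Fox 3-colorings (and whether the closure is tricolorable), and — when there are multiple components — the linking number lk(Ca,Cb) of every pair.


Jones polynomial: V(x) = 1 + x + x^2 + x^3
<D> = -A^-3 - A - A^5 - A^9; writhe +3
components 3, writhe +3 (11 crossings)
linking number lk(C1,C2) = +1
lk(C1,C3): 0
lk(C2,C3) = 0
3-colorings: 9 of 3^11, det 0 — tricolorable
note: |V(-1)| = 0: so tricolorable, since 3 divides 0


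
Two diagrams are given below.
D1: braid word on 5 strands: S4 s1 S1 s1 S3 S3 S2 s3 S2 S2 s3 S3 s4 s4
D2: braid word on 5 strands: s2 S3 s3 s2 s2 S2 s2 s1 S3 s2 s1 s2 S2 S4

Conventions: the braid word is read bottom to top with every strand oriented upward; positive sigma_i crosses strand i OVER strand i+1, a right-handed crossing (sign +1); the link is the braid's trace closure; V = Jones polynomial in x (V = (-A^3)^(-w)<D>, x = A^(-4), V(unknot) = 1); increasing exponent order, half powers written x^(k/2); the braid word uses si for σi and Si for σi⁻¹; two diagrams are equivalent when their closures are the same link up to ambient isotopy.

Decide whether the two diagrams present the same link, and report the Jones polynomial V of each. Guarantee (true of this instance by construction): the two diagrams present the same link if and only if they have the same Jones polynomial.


same link: no
V(D1) = -x^-6 + x^-5 - x^-4 + 2x^-3 - x^-2 + x^-1  [14 crossings, <D> = A^-2 - A^2 + 2A^6 - A^10 + A^14 - A^18, w = -2]
D2 (bracket -A^-16 + A^-12 - A^-8 + A^-4 + A^4; 14 crossings at w = +4): V = x^2 + x^4 - x^5 + x^6 - x^7
note: 2 classes among 2 diagrams; unequal V(x) rules out equality


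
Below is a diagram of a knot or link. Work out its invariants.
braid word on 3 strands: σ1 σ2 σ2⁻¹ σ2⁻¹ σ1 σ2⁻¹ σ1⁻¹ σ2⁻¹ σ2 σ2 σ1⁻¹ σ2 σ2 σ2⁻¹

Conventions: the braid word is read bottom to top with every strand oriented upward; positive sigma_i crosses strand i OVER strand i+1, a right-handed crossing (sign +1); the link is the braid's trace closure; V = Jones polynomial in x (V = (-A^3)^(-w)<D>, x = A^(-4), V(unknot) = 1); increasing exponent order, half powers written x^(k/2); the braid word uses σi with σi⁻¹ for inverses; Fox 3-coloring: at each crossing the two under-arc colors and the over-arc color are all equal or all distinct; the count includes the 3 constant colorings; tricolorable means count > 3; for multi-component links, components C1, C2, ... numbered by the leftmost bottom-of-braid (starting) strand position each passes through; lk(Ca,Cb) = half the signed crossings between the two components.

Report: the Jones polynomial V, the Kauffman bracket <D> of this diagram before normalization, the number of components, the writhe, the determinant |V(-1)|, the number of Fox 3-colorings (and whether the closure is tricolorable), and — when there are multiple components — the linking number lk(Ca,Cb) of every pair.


V = -x^-3 + x^-2 - x^-1 + 3 - x + x^2 - x^3
<D> = -A^-12 + A^-8 - A^-4 + 3 - A^4 + A^8 - A^12 (w = 0)
1 component over 14 crossings, w = 0
27 Fox colorings among 3^14, |V(-1)| = 9: tricolorable
why: inverse pairs cancel, leaving σ1 σ2⁻¹ σ1 σ2⁻¹ σ1⁻¹ σ2 σ1⁻¹ σ2


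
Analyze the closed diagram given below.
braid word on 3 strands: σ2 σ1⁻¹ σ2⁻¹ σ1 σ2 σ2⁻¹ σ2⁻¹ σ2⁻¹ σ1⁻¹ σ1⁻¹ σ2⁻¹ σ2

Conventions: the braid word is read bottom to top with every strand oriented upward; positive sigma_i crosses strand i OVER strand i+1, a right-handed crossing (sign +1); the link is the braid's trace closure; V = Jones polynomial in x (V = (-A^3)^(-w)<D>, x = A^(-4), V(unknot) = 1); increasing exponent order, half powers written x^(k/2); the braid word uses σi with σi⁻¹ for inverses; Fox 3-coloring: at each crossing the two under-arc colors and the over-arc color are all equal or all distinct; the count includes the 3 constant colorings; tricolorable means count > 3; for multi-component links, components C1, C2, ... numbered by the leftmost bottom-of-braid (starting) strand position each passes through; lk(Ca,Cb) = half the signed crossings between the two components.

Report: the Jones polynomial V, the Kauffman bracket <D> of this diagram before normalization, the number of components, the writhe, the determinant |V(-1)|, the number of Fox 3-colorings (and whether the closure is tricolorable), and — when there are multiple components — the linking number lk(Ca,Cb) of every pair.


Jones polynomial: V(x) = x^-7 - 2x^-6 + 2x^-5 - 3x^-4 + 3x^-3 - 2x^-2 + 2x^-1
<D> = 2A^-8 - 2A^-4 + 3 - 3A^4 + 2A^8 - 2A^12 + A^16; writhe -4
components 1, writhe -4 (12 crossings)
3-colorings: 9 of 3^12, det 15 — tricolorable
note: the word shrinks to σ2 σ1⁻¹ σ2⁻¹ σ1 σ2⁻¹ σ2⁻¹ σ1⁻¹ σ1⁻¹ after cancelling


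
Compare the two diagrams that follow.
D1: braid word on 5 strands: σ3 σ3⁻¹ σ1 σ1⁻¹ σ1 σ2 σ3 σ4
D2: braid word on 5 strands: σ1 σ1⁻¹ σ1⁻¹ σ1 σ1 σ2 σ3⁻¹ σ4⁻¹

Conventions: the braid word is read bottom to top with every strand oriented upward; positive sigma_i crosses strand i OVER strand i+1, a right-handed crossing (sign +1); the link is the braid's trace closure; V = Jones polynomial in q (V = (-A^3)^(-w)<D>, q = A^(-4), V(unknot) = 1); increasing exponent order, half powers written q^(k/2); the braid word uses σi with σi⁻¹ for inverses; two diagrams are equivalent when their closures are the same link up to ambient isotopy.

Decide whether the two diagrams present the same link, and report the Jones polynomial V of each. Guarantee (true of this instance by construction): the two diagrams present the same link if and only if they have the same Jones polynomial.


equivalent: yes
V(D1) = 1  (w +4, c 8, <D> = A^12)
V(D2) = 1  (w 0, c 8, <D> = 1)
why: one V(q) for all 2 diagrams — one class (guaranteed)


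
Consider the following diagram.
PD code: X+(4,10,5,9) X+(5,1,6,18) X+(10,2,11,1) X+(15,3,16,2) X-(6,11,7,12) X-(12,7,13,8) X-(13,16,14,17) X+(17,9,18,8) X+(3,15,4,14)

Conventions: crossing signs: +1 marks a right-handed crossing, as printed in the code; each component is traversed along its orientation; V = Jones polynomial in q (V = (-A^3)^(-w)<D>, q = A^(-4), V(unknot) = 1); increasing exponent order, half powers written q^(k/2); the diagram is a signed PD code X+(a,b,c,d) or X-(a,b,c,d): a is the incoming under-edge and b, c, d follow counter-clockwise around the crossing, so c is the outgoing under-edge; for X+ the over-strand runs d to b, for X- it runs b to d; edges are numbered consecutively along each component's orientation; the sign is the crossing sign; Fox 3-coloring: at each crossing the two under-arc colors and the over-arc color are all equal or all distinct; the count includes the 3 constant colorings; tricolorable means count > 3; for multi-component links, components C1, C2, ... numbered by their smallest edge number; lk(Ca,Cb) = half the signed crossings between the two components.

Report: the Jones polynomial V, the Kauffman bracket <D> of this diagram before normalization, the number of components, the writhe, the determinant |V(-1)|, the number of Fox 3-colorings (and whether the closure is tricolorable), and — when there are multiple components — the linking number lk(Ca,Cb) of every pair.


V(q) = q + q^3 - q^4
bracket: A^-7 - A^-3 - A^5, w = +3
1 component, writhe +3, over 9 crossings
det 3, colorings 9 of 3^9 — tricolorable
observation: det 3 = |V(-1)|; divisible by 3, so tricolorable


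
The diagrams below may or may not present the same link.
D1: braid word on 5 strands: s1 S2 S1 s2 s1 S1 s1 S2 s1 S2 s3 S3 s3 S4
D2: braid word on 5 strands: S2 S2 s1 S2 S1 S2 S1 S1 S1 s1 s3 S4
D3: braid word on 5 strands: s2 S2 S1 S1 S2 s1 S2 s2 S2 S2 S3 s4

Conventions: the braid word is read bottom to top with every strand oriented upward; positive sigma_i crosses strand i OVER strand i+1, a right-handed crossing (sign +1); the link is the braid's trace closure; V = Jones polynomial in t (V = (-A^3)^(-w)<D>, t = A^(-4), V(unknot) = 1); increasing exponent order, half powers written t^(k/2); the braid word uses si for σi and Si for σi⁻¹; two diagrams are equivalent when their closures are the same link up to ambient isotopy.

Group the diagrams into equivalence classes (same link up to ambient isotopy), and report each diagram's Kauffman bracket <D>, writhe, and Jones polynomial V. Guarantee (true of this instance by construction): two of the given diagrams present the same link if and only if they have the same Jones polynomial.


classes: {D1} | {D2} | {D3}
V(D1) = -t^-3 + 2t^-2 - 2t^-1 + 3 - 2t + 2t^2 - t^3  [14 crossings, <D> = -A^-12 + 2A^-8 - 2A^-4 + 3 - 2A^4 + 2A^8 - A^12, w = 0]
V(D2) = t^-8 - 2t^-7 + t^-6 - 2t^-5 + 2t^-4 + t^-2  [12 crossings, <D> = A^-10 + 2A^-2 - 2A^2 + A^6 - 2A^10 + A^14, w = -6]
D3 (bracket A^-8 - A^-4 + 2 - A^4 + A^8 - A^12; 12 crossings at w = -4): V = -t^-6 + t^-5 - t^-4 + 2t^-3 - t^-2 + t^-1
note: 3 classes among 3 diagrams; unequal V(t) rules out equality


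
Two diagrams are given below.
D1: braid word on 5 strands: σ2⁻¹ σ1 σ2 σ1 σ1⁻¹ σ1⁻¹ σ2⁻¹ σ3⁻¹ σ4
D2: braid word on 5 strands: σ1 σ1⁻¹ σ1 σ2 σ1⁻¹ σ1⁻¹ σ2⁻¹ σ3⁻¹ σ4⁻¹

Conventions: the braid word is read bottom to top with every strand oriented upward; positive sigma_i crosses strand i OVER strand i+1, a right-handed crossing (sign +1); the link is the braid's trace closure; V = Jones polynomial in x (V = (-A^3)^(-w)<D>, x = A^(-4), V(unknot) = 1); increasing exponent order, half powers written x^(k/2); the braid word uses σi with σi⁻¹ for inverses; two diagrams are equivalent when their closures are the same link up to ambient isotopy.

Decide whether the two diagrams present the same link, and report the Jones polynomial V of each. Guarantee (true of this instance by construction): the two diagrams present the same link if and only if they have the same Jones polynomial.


equivalent: yes
D1 (bracket A^-1 + A^7; 9 crossings at w = -1): V = -x^(-5/2) - x^(-1/2)
V(D2) = -x^(-5/2) - x^(-1/2)  [9 crossings, <D> = A^-7 + A, w = -3]
observation: all 2 diagrams share one V(x), hence one class


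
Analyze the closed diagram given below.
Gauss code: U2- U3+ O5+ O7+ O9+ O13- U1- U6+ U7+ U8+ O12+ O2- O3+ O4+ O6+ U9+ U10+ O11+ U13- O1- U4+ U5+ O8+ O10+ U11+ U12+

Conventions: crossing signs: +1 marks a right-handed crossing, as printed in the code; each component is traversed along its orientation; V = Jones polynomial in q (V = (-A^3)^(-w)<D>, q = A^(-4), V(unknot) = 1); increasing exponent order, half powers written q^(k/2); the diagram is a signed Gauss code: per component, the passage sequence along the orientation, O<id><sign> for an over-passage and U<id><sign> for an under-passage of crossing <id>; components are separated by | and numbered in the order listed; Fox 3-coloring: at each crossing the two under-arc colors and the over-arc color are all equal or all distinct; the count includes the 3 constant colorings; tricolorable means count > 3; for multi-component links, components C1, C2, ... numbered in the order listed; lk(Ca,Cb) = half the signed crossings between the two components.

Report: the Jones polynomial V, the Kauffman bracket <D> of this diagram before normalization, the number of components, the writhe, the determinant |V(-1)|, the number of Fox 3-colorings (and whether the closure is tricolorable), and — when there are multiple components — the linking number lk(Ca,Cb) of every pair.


V(q) = q^2 + 2q^4 - 2q^5 + q^6 - 2q^7 + q^8
bracket: -A^-11 + 2A^-7 - A^-3 + 2A - 2A^5 - A^13, w = +7
1 component, writhe +7, over 13 crossings
det 9, colorings 27 of 3^13 — tricolorable
observation: w = +7 (over 13 crossings) is diagram-only; (-A^3)^(-7) removes it from V


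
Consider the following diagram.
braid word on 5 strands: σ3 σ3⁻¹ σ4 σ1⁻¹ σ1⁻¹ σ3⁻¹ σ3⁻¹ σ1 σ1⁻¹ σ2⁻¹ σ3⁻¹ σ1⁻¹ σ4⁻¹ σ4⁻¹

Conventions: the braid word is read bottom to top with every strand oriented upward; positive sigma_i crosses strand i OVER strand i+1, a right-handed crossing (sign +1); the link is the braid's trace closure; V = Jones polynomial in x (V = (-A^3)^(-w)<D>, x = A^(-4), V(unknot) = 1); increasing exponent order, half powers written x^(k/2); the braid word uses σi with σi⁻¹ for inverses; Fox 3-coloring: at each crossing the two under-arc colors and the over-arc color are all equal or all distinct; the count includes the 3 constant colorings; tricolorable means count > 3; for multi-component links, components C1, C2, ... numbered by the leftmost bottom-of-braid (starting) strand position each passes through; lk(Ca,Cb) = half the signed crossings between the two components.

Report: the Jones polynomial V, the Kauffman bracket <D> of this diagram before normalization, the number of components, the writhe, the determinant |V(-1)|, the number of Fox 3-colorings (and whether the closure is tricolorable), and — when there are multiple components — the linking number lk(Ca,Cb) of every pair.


Jones polynomial: V(x) = x^-8 - 2x^-7 + x^-6 - 2x^-5 + 2x^-4 + x^-2
<D> = A^-16 + 2A^-8 - 2A^-4 + 1 - 2A^4 + A^8; writhe -8
components 1, writhe -8 (14 crossings)
3-colorings: 27 of 3^14, det 9 — tricolorable
note: the word shrinks to σ4 σ1⁻¹ σ1⁻¹ σ3⁻¹ σ3⁻¹ σ2⁻¹ σ3⁻¹ σ1⁻¹ σ4⁻¹ σ4⁻¹ after cancelling


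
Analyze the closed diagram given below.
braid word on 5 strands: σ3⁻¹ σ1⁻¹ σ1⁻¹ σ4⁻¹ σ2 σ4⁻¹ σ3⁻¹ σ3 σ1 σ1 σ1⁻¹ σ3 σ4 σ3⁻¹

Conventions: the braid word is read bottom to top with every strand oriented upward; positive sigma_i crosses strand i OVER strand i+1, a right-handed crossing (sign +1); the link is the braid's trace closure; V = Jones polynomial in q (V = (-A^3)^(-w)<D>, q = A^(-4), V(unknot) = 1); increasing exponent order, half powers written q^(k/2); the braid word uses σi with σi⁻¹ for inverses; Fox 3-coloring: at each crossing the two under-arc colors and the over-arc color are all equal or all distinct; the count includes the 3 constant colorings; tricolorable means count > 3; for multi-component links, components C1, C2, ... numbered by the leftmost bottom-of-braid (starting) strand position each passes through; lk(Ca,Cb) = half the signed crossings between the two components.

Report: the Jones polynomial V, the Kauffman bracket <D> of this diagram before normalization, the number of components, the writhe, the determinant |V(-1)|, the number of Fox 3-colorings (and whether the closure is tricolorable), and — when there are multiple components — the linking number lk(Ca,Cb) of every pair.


V = -q^-4 + q^-3 + q^-1
<D> = A^-2 + A^6 - A^10 (w = -2)
1 component over 14 crossings, w = -2
9 Fox colorings among 3^14, |V(-1)| = 3: tricolorable
why: the span of V is 3, forcing >= 3 crossings in any diagram


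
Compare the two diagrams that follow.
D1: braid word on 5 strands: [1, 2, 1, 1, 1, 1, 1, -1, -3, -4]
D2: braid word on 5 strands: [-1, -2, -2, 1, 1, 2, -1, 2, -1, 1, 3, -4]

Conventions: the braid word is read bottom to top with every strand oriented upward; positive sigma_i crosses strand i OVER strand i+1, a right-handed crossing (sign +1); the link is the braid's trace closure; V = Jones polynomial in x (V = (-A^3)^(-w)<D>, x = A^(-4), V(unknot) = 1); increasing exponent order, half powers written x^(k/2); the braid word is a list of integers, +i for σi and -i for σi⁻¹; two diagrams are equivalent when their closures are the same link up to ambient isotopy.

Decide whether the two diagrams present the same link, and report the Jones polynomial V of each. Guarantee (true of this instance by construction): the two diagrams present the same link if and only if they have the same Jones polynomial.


equivalent: no
V(D1) = x^2 + x^4 - x^5 + x^6 - x^7  (w +4, c 10, <D> = -A^-16 + A^-12 - A^-8 + A^-4 + A^4)
D2 (bracket -A^-12 + 2A^-8 - 2A^-4 + 3 - 2A^4 + 2A^8 - A^12; 12 crossings at w = 0): V = -x^-3 + 2x^-2 - 2x^-1 + 3 - 2x + 2x^2 - x^3
why: 2 classes among 2 diagrams; unequal V(x) rules out equality


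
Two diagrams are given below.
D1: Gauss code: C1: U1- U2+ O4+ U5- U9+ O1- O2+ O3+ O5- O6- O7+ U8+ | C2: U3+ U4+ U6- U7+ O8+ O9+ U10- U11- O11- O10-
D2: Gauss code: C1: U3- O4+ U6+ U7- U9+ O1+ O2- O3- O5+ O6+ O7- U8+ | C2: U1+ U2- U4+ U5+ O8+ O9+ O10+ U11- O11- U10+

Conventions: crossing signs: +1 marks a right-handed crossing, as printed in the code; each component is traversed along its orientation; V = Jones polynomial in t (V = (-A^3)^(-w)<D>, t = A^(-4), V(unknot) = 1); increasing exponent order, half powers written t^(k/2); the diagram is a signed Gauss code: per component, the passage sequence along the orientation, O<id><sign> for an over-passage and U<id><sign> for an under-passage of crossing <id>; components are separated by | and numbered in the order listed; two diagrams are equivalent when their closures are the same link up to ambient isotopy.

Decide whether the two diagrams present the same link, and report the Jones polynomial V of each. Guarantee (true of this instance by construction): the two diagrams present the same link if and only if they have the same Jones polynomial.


equivalent: yes
D1 (bracket A^-15 + A^-7 - A^-3 + A; 11 crossings at w = +1): V = -t^(1/2) + t^(3/2) - t^(5/2) - t^(9/2)
V(D2) = -t^(1/2) + t^(3/2) - t^(5/2) - t^(9/2)  (w +3, c 11, <D> = A^-9 + A^-1 - A^3 + A^7)
key observation: all 2 diagrams share one V(t), hence one class


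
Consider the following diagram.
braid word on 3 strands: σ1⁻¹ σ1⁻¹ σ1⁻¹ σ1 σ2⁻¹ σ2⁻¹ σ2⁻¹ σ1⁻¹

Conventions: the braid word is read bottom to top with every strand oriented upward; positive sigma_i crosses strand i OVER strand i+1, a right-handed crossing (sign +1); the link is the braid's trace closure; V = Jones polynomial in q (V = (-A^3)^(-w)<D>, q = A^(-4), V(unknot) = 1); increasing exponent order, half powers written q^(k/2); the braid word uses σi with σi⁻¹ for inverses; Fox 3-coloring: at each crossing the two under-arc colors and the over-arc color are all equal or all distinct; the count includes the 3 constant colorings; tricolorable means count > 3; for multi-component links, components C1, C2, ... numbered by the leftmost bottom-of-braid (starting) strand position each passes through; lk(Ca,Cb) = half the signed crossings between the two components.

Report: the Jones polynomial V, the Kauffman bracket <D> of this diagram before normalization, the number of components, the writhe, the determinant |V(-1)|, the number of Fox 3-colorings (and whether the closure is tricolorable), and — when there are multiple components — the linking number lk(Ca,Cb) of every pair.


Jones polynomial: V(q) = q^-8 - 2q^-7 + q^-6 - 2q^-5 + 2q^-4 + q^-2
<D> = A^-10 + 2A^-2 - 2A^2 + A^6 - 2A^10 + A^14; writhe -6
components 1, writhe -6 (8 crossings)
3-colorings: 27 of 3^8, det 9 — tricolorable
note: w = -6 (over 8 crossings) is diagram-only; (-A^3)^(6) removes it from V


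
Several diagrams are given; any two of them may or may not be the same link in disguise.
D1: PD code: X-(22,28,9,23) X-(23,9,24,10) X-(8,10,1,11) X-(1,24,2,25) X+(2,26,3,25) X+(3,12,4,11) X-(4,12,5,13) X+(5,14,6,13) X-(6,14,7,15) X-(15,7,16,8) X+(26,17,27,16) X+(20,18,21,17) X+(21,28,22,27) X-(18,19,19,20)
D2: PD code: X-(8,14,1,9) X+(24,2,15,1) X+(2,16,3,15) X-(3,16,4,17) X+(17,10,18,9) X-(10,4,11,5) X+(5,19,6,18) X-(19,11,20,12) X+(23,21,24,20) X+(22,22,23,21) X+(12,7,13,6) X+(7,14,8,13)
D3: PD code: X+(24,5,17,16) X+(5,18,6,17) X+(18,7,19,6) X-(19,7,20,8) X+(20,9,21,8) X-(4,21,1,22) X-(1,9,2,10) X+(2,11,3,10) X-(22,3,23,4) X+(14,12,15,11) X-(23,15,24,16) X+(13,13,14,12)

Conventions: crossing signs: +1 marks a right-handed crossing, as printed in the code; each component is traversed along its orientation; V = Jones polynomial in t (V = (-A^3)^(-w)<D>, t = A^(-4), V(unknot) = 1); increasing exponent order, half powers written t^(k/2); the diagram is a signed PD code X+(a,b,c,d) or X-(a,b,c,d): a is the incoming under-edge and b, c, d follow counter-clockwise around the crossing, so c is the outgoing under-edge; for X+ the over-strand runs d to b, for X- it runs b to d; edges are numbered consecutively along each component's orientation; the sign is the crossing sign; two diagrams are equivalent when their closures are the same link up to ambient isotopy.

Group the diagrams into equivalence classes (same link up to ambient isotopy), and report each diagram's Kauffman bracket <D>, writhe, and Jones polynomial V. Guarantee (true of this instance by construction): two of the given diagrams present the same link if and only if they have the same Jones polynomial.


classes: {D1} | {D2} | {D3}
V(D1) = t^-3 + t^-2 + t^-1 + 1  [14 crossings, <D> = A^-6 + A^-2 + A^2 + A^6, w = -2]
V(D2) = 1 + t + t^2 + t^3  [12 crossings, <D> = 1 + A^4 + A^8 + A^12, w = +4]
V(D3) = t^-2 + 2 + t^2  [12 crossings, <D> = A^-2 + 2A^6 + A^14, w = +2]
note: V(t) takes 3 values over 3 diagrams, fixing the grouping


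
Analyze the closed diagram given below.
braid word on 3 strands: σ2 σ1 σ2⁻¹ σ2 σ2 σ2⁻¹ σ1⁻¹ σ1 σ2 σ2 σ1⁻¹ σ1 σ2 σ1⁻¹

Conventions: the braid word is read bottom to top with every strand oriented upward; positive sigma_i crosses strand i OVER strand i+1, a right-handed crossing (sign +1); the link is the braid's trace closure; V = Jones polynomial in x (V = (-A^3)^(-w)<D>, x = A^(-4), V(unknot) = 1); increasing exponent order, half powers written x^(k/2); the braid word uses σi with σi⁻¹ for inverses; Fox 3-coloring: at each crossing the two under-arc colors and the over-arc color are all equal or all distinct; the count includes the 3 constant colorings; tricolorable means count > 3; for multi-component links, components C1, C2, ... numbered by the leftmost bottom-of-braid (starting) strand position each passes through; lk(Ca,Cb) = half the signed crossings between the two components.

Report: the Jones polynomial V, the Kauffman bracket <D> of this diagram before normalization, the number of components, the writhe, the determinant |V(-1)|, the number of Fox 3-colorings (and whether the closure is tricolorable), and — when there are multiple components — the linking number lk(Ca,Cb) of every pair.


V = x + x^3 - x^4
<D> = -A^-4 + 1 + A^8 (w = +4)
1 component over 14 crossings, w = +4
9 Fox colorings among 3^14, |V(-1)| = 3: tricolorable
why: w = +4 (over 14 crossings) is diagram-only; (-A^3)^(-4) removes it from V


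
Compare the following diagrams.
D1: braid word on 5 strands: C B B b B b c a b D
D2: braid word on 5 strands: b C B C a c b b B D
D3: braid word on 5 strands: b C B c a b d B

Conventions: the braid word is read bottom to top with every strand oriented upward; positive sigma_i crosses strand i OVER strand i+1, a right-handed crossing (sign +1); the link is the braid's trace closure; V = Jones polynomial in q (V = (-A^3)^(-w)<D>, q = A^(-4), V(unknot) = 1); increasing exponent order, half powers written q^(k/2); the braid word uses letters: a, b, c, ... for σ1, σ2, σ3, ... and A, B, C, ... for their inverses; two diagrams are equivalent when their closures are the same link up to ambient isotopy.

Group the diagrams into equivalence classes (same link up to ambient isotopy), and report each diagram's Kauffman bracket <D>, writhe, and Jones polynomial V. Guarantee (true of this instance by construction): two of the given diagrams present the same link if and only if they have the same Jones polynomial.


grouping into links: {D1, D2, D3}
V(D1) = 1  (w 0, c 10, <D> = 1)
V(D2) = 1  [10 crossings, <D> = 1, w = 0]
D3 (bracket A^6; 8 crossings at w = +2): V = 1
why: all 3 diagrams share one V(q), hence one class


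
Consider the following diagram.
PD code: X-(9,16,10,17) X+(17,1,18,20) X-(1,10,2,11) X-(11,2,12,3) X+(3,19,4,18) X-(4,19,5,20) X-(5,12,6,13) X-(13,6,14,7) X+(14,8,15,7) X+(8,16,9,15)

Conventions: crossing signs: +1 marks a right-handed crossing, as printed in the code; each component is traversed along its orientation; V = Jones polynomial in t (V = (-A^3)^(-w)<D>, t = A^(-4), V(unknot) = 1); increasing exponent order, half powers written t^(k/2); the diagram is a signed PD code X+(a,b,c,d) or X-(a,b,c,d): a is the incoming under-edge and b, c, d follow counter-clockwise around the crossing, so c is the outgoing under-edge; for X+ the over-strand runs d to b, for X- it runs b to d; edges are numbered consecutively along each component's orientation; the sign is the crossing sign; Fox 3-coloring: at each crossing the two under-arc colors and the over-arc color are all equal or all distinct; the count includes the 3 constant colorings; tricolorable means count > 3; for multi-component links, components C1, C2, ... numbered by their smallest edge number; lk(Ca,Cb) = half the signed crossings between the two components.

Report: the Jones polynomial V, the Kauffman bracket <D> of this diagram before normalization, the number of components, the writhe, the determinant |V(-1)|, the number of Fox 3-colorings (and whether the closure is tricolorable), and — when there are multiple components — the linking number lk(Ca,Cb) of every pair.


Jones polynomial: V(t) = -t^-4 + t^-3 + t^-1
<D> = A^-2 + A^6 - A^10; writhe -2
components 1, writhe -2 (10 crossings)
3-colorings: 9 of 3^10, det 3 — tricolorable
note: |V(-1)| = 3: so tricolorable, since 3 divides 3


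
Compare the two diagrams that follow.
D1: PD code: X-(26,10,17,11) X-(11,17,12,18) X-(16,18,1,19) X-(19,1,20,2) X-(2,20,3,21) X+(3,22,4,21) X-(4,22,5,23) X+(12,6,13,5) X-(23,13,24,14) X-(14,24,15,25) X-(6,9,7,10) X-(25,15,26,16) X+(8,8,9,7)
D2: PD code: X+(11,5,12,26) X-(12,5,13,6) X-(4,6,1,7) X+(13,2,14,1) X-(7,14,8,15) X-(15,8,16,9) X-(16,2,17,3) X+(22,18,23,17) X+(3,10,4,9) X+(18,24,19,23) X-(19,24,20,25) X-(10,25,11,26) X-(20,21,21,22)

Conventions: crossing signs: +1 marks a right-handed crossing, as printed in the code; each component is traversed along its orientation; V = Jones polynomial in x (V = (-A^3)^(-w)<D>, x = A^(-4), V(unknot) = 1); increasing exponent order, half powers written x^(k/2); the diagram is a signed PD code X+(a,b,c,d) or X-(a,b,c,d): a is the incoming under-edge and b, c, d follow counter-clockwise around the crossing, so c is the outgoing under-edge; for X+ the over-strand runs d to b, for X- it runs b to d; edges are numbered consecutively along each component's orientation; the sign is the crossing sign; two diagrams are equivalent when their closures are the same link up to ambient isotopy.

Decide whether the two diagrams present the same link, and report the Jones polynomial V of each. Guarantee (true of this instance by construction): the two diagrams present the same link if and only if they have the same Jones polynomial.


equivalent: no
V(D1) = -x^(-21/2) + 2x^(-19/2) - 4x^(-17/2) + 4x^(-15/2) - 4x^(-13/2) + 4x^(-11/2) - 3x^(-9/2) + x^(-7/2) - x^(-5/2)  (w -7, c 13, <D> = A^-11 - A^-7 + 3A^-3 - 4A + 4A^5 - 4A^9 + 4A^13 - 2A^17 + A^21)
V(D2) = x^(-11/2) - x^(-9/2) + x^(-7/2) - 2x^(-5/2) + x^(-3/2) - 2x^(-1/2)  [13 crossings, <D> = 2A^-7 - A^-3 + 2A - A^5 + A^9 - A^13, w = -3]
key observation: comparing 2 Jones polynomials yields 2 groups


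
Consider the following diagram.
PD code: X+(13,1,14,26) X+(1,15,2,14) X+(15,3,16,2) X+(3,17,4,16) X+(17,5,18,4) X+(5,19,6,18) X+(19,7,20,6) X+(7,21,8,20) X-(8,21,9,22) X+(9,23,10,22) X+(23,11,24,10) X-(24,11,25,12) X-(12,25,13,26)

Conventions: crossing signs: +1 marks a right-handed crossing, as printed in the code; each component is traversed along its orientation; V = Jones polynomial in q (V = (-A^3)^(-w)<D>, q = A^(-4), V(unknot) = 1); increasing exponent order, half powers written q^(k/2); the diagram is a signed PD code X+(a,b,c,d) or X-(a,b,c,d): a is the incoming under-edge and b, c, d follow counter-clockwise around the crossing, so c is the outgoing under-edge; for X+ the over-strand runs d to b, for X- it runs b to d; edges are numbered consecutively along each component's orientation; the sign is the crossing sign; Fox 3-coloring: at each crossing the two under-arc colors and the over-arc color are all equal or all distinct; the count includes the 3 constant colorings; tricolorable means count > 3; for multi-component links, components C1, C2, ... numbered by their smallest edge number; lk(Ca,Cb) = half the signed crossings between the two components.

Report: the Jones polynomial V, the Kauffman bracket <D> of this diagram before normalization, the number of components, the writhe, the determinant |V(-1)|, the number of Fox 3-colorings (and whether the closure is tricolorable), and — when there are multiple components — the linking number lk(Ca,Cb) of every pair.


V = q^3 + q^5 - q^6 + q^7 - q^8 + q^9 - q^10
<D> = A^-19 - A^-15 + A^-11 - A^-7 + A^-3 - A - A^9 (w = +7)
1 component over 13 crossings, w = +7
3 Fox colorings among 3^13, |V(-1)| = 7: not tricolorable
why: w = +7 shifts under R1 moves; the (-A^3)^(-7) factor cancels that in V


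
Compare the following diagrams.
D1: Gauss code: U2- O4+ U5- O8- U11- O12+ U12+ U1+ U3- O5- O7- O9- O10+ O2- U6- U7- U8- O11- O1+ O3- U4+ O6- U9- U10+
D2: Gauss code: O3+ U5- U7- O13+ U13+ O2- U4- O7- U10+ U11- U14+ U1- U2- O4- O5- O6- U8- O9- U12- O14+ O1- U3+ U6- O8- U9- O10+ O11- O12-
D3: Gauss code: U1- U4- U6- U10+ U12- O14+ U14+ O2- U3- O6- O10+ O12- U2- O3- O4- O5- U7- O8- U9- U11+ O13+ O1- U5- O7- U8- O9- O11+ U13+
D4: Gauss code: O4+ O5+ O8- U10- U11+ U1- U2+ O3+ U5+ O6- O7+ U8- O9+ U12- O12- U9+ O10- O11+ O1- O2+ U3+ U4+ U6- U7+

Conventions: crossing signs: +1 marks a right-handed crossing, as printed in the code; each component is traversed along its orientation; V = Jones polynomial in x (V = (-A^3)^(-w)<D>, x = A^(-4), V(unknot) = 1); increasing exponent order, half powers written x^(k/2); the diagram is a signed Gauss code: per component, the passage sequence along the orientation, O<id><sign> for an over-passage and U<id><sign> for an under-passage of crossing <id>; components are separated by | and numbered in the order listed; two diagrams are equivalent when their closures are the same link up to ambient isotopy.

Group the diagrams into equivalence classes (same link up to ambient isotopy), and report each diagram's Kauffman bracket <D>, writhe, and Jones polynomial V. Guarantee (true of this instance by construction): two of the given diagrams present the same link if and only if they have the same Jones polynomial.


grouping into links: {D1} | {D2, D3} | {D4}
V(D1) = -x^-6 + x^-5 - x^-4 + 2x^-3 - x^-2 + x^-1  (w -4, c 12, <D> = A^-8 - A^-4 + 2 - A^4 + A^8 - A^12)
D2 (bracket A^-10 + 2A^-2 - 2A^2 + A^6 - 2A^10 + A^14; 14 crossings at w = -6): V = x^-8 - 2x^-7 + x^-6 - 2x^-5 + 2x^-4 + x^-2
V(D3) = x^-8 - 2x^-7 + x^-6 - 2x^-5 + 2x^-4 + x^-2  [14 crossings, <D> = A^-10 + 2A^-2 - 2A^2 + A^6 - 2A^10 + A^14, w = -6]
V(D4) = 1  [12 crossings, <D> = A^6, w = +2]
why: V(x) takes 3 values over 4 diagrams, fixing the grouping


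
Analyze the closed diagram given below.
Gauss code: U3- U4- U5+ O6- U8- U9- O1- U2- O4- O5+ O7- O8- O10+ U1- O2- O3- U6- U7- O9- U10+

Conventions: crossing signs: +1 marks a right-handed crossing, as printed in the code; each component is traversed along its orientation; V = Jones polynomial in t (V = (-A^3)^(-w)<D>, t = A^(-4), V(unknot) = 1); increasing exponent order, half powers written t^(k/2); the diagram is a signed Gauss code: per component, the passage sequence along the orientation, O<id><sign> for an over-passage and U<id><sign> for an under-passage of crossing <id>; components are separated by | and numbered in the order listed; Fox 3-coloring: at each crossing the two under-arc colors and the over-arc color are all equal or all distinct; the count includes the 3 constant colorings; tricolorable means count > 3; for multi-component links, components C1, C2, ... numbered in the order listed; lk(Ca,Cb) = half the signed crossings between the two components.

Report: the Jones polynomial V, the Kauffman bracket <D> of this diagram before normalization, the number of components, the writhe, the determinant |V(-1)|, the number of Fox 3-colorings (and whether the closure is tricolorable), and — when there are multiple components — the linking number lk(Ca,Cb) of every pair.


Jones polynomial: V(t) = t^-8 - 2t^-7 + t^-6 - 2t^-5 + 2t^-4 + t^-2
<D> = A^-10 + 2A^-2 - 2A^2 + A^6 - 2A^10 + A^14; writhe -6
components 1, writhe -6 (10 crossings)
3-colorings: 27 of 3^10, det 9 — tricolorable
note: det 9 = |V(-1)|; divisible by 3, so tricolorable


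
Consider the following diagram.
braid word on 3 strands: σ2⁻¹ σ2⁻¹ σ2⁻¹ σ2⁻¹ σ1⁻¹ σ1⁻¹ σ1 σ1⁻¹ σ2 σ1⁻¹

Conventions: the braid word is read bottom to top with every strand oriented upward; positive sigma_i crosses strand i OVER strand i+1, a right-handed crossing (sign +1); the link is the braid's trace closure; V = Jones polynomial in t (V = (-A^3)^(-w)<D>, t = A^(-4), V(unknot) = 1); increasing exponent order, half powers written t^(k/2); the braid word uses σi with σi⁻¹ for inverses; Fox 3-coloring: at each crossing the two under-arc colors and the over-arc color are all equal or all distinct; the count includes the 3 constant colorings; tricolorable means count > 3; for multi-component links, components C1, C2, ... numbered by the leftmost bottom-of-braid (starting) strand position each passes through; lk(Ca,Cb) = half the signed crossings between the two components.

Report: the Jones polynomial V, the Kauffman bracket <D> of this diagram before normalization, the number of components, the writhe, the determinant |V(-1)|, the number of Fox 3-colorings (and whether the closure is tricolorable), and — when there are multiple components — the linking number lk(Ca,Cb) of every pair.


V = -t^-9 + 2t^-8 - 3t^-7 + 3t^-6 - 3t^-5 + 3t^-4 - t^-3 + t^-2
<D> = A^-10 - A^-6 + 3A^-2 - 3A^2 + 3A^6 - 3A^10 + 2A^14 - A^18 (w = -6)
1 component over 10 crossings, w = -6
3 Fox colorings among 3^10, |V(-1)| = 17: not tricolorable
why: inverse pairs cancel, leaving σ2⁻¹ σ2⁻¹ σ2⁻¹ σ2⁻¹ σ1⁻¹ σ1⁻¹ σ2 σ1⁻¹
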